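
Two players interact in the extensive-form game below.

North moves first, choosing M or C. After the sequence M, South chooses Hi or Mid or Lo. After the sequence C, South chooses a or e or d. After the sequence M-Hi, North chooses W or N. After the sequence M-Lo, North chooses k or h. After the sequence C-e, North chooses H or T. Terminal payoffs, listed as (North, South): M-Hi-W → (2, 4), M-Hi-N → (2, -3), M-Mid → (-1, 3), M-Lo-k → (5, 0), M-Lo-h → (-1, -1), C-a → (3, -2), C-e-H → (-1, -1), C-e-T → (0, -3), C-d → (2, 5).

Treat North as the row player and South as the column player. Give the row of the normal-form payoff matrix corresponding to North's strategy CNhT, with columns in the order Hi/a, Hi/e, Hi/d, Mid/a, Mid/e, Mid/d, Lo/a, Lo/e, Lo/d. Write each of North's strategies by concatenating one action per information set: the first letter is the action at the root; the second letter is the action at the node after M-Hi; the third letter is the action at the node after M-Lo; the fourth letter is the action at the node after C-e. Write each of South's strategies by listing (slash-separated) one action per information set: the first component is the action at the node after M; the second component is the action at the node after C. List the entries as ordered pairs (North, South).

vs Hi/a: North plays C → South plays a at [C] → (3, -2)
vs Hi/e: North plays C → South plays e at [C] → North plays T at [C-e] → (0, -3)
vs Hi/d: North plays C → South plays d at [C] → (2, 5)
vs Mid/a: North plays C → South plays a at [C] → (3, -2)
vs Mid/e: North plays C → South plays e at [C] → North plays T at [C-e] → (0, -3)
vs Mid/d: North plays C → South plays d at [C] → (2, 5)
vs Lo/a: North plays C → South plays a at [C] → (3, -2)
vs Lo/e: North plays C → South plays e at [C] → North plays T at [C-e] → (0, -3)
vs Lo/d: North plays C → South plays d at [C] → (2, 5)

(3,-2) (0,-3) (2,5) (3,-2) (0,-3) (2,5) (3,-2) (0,-3) (2,5)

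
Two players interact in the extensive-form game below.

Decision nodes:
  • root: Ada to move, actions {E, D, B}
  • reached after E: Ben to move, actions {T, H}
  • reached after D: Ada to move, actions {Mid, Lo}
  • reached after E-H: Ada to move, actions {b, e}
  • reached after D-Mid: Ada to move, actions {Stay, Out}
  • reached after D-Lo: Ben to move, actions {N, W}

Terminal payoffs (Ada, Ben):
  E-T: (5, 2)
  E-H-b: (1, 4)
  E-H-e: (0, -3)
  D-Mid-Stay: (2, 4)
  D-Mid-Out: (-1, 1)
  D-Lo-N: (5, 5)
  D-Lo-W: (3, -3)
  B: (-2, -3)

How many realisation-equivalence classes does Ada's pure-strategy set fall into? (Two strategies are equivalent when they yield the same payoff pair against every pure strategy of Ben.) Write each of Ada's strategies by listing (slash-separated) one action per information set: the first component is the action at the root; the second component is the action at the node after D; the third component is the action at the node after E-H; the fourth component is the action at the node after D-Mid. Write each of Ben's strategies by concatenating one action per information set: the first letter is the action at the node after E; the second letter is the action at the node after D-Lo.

6

Ada has 24 pure strategies: E/Mid/b/Stay, E/Mid/b/Out, E/Mid/e/Stay, E/Mid/e/Out, E/Lo/b/Stay, E/Lo/b/Out, E/Lo/e/Stay, E/Lo/e/Out, D/Mid/b/Stay, D/Mid/b/Out, D/Mid/e/Stay, D/Mid/e/Out, D/Lo/b/Stay, D/Lo/b/Out, D/Lo/e/Stay, D/Lo/e/Out, B/Mid/b/Stay, B/Mid/b/Out, B/Mid/e/Stay, B/Mid/e/Out, B/Lo/b/Stay, B/Lo/b/Out, B/Lo/e/Stay, B/Lo/e/Out. Columns: TN, TW, HN, HW.
{E/Mid/b/Stay, E/Mid/b/Out, E/Lo/b/Stay, E/Lo/b/Out} → row (5,2) (5,2) (1,4) (1,4)
{E/Mid/e/Stay, E/Mid/e/Out, E/Lo/e/Stay, E/Lo/e/Out} → row (5,2) (5,2) (0,-3) (0,-3)
{D/Mid/b/Stay, D/Mid/e/Stay} → row (2,4) (2,4) (2,4) (2,4)
{D/Mid/b/Out, D/Mid/e/Out} → row (-1,1) (-1,1) (-1,1) (-1,1)
{D/Lo/b/Stay, D/Lo/b/Out, D/Lo/e/Stay, D/Lo/e/Out} → row (5,5) (3,-3) (5,5) (3,-3)
{B/Mid/b/Stay, B/Mid/b/Out, B/Mid/e/Stay, B/Mid/e/Out, B/Lo/b/Stay, B/Lo/b/Out, B/Lo/e/Stay, B/Lo/e/Out} → row (-2,-3) (-2,-3) (-2,-3) (-2,-3)
That's 6 distinct rows out of 24 strategies.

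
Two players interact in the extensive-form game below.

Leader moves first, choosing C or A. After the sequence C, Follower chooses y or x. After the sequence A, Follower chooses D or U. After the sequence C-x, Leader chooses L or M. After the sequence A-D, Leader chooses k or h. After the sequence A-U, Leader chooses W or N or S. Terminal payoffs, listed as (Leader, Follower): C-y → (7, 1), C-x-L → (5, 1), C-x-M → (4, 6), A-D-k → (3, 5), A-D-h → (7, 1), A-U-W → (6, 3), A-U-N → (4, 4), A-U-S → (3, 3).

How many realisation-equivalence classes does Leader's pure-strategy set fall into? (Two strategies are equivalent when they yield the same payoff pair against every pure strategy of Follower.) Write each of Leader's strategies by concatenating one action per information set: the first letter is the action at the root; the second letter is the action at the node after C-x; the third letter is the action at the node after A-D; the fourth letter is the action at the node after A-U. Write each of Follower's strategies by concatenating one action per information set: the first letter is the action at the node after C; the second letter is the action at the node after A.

Leader has 24 pure strategies: CLkW, CLkN, CLkS, CLhW, CLhN, CLhS, CMkW, CMkN, CMkS, CMhW, CMhN, CMhS, ALkW, ALkN, ALkS, ALhW, ALhN, ALhS, AMkW, AMkN, AMkS, AMhW, AMhN, AMhS. Columns: yD, yU, xD, xU.
{CLkW, CLkN, CLkS, CLhW, CLhN, CLhS} → row (7,1) (7,1) (5,1) (5,1)
{CMkW, CMkN, CMkS, CMhW, CMhN, CMhS} → row (7,1) (7,1) (4,6) (4,6)
{ALkW, AMkW} → row (3,5) (6,3) (3,5) (6,3)
{ALkN, AMkN} → row (3,5) (4,4) (3,5) (4,4)
{ALkS, AMkS} → row (3,5) (3,3) (3,5) (3,3)
{ALhW, AMhW} → row (7,1) (6,3) (7,1) (6,3)
{ALhN, AMhN} → row (7,1) (4,4) (7,1) (4,4)
{ALhS, AMhS} → row (7,1) (3,3) (7,1) (3,3)
That's 8 distinct rows out of 24 strategies.

8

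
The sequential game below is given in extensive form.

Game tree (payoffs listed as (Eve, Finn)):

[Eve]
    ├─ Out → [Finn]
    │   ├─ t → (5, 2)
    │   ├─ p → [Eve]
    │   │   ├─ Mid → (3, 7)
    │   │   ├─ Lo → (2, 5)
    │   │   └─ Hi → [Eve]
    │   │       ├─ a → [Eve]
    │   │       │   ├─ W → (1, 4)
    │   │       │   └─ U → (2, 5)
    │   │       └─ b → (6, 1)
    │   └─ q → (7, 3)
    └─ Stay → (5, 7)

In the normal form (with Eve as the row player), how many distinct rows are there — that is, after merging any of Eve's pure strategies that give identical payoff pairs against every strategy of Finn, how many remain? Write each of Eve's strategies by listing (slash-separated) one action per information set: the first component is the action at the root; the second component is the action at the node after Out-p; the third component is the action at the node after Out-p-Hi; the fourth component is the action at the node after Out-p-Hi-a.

5

Eve has 24 pure strategies: Out/Mid/a/W, Out/Mid/a/U, Out/Mid/b/W, Out/Mid/b/U, Out/Lo/a/W, Out/Lo/a/U, Out/Lo/b/W, Out/Lo/b/U, Out/Hi/a/W, Out/Hi/a/U, Out/Hi/b/W, Out/Hi/b/U, Stay/Mid/a/W, Stay/Mid/a/U, Stay/Mid/b/W, Stay/Mid/b/U, Stay/Lo/a/W, Stay/Lo/a/U, Stay/Lo/b/W, Stay/Lo/b/U, Stay/Hi/a/W, Stay/Hi/a/U, Stay/Hi/b/W, Stay/Hi/b/U. Columns: t, p, q.
{Out/Mid/a/W, Out/Mid/a/U, Out/Mid/b/W, Out/Mid/b/U} → row (5,2) (3,7) (7,3)
{Out/Lo/a/W, Out/Lo/a/U, Out/Lo/b/W, Out/Lo/b/U, Out/Hi/a/U} → row (5,2) (2,5) (7,3)
{Out/Hi/a/W} → row (5,2) (1,4) (7,3)
{Out/Hi/b/W, Out/Hi/b/U} → row (5,2) (6,1) (7,3)
{Stay/Mid/a/W, Stay/Mid/a/U, Stay/Mid/b/W, Stay/Mid/b/U, Stay/Lo/a/W, Stay/Lo/a/U, Stay/Lo/b/W, Stay/Lo/b/U, Stay/Hi/a/W, Stay/Hi/a/U, Stay/Hi/b/W, Stay/Hi/b/U} → row (5,7) (5,7) (5,7)
That's 5 distinct rows out of 24 strategies.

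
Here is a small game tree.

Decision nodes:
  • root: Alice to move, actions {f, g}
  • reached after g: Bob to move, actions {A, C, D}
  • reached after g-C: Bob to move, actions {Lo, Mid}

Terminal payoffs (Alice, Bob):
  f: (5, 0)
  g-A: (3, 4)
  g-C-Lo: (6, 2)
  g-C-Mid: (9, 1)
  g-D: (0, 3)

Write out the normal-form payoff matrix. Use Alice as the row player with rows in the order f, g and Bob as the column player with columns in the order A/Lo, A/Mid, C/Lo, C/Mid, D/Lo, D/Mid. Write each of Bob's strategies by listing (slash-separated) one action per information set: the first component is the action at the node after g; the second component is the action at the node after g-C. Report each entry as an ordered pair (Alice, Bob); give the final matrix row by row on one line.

f: (5,0) (5,0) (5,0) (5,0) (5,0) (5,0) | g: (3,4) (3,4) (6,2) (9,1) (0,3) (0,3)

         A/Lo    A/Mid     C/Lo    C/Mid     D/Lo    D/Mid
   f    (5,0)    (5,0)    (5,0)    (5,0)    (5,0)    (5,0)
   g    (3,4)    (3,4)    (6,2)    (9,1)    (0,3)    (0,3)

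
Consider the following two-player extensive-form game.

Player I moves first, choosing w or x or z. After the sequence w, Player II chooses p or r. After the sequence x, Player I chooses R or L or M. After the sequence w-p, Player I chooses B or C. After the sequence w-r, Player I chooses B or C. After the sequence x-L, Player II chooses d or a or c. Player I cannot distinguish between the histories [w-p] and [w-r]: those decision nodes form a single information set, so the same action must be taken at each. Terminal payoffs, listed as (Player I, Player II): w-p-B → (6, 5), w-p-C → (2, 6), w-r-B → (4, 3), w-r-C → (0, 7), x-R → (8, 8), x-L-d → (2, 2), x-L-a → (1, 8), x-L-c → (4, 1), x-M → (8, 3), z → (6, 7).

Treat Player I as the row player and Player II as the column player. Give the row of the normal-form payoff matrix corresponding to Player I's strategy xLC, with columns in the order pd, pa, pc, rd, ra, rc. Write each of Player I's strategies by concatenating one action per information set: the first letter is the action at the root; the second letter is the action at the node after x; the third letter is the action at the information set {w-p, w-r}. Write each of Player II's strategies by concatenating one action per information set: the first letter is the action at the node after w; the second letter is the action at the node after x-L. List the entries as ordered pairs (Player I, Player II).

vs pd: Player I plays x → Player I plays L at [x] → Player II plays d at [x-L] → (2, 2)
vs pa: Player I plays x → Player I plays L at [x] → Player II plays a at [x-L] → (1, 8)
vs pc: Player I plays x → Player I plays L at [x] → Player II plays c at [x-L] → (4, 1)
vs rd: Player I plays x → Player I plays L at [x] → Player II plays d at [x-L] → (2, 2)
vs ra: Player I plays x → Player I plays L at [x] → Player II plays a at [x-L] → (1, 8)
vs rc: Player I plays x → Player I plays L at [x] → Player II plays c at [x-L] → (4, 1)

(2,2) (1,8) (4,1) (2,2) (1,8) (4,1)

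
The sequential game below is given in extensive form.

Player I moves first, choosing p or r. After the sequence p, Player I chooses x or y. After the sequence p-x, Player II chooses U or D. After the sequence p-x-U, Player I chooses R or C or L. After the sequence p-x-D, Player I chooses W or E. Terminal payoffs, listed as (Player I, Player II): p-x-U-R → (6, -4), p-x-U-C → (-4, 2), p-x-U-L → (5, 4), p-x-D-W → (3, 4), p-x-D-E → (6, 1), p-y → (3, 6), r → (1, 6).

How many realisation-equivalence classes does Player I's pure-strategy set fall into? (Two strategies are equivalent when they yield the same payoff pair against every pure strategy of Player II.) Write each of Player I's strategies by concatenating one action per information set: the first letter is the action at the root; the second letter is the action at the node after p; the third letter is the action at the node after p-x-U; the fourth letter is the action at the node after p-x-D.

Player I has 24 pure strategies: pxRW, pxRE, pxCW, pxCE, pxLW, pxLE, pyRW, pyRE, pyCW, pyCE, pyLW, pyLE, rxRW, rxRE, rxCW, rxCE, rxLW, rxLE, ryRW, ryRE, ryCW, ryCE, ryLW, ryLE. Columns: U, D.
{pxRW} → row (6,-4) (3,4)
{pxRE} → row (6,-4) (6,1)
{pxCW} → row (-4,2) (3,4)
{pxCE} → row (-4,2) (6,1)
{pxLW} → row (5,4) (3,4)
{pxLE} → row (5,4) (6,1)
{pyRW, pyRE, pyCW, pyCE, pyLW, pyLE} → row (3,6) (3,6)
{rxRW, rxRE, rxCW, rxCE, rxLW, rxLE, ryRW, ryRE, ryCW, ryCE, ryLW, ryLE} → row (1,6) (1,6)
That's 8 distinct rows out of 24 strategies.

8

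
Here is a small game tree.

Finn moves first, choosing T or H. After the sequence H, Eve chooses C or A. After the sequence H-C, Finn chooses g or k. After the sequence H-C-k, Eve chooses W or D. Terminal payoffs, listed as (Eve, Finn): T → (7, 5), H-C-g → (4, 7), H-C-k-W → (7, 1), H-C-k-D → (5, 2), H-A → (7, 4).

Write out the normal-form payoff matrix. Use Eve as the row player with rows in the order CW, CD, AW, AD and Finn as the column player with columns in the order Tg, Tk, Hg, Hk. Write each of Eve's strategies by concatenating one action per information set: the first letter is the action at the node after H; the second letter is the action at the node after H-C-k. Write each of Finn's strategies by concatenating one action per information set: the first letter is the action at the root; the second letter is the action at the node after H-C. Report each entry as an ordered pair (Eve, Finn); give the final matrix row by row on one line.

           Tg       Tk       Hg       Hk
  CW    (7,5)    (7,5)    (4,7)    (7,1)
  CD    (7,5)    (7,5)    (4,7)    (5,2)
  AW    (7,5)    (7,5)    (7,4)    (7,4)
  AD    (7,5)    (7,5)    (7,4)    (7,4)

CW: (7,5) (7,5) (4,7) (7,1) | CD: (7,5) (7,5) (4,7) (5,2) | AW: (7,5) (7,5) (7,4) (7,4) | AD: (7,5) (7,5) (7,4) (7,4)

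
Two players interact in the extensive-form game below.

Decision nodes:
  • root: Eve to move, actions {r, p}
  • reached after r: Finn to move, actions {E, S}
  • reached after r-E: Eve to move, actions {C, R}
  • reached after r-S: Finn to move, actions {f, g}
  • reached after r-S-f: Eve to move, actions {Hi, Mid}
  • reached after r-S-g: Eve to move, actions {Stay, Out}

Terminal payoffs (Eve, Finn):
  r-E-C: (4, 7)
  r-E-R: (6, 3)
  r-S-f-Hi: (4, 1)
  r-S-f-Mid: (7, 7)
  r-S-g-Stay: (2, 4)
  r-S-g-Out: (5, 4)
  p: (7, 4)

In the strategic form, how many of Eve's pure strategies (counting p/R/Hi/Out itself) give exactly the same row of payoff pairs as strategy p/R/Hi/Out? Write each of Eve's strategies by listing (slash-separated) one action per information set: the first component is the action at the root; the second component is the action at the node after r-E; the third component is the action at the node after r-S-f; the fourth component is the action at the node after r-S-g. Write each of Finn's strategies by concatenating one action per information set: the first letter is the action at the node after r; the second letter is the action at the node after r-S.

Row for p/R/Hi/Out (columns Ef, Eg, Sf, Sg): (7,4) (7,4) (7,4) (7,4).
Under p/R/Hi/Out, Eve's choice at the node after r-E and at the node after r-S-f and at the node after r-S-g can never be reached regardless of what Finn does, so varying those choices leaves every outcome unchanged.
Holding the reachable choices fixed and varying the unreachable ones freely already gives 2 × 2 × 2 = 8 equivalent strategies.
No other strategy reproduces this row, so those 8 are the full class: p/C/Hi/Stay, p/C/Hi/Out, p/C/Mid/Stay, p/C/Mid/Out, p/R/Hi/Stay, p/R/Hi/Out, p/R/Mid/Stay, p/R/Mid/Out.

8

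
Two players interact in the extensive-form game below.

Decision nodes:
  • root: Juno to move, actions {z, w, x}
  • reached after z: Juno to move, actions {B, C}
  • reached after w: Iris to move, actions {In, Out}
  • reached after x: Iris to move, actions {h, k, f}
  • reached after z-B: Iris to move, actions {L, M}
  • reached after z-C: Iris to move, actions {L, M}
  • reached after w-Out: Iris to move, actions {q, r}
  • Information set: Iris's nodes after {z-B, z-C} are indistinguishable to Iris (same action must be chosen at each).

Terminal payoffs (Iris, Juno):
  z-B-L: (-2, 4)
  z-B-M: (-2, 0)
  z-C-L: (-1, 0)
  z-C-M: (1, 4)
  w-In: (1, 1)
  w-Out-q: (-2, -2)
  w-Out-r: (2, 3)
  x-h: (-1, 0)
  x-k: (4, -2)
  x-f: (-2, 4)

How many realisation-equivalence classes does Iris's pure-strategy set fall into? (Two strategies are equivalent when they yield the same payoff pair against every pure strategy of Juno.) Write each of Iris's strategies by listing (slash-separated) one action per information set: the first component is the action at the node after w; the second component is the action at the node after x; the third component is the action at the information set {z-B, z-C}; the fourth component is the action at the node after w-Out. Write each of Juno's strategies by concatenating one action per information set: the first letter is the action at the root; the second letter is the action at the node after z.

Iris has 24 pure strategies: In/h/L/q, In/h/L/r, In/h/M/q, In/h/M/r, In/k/L/q, In/k/L/r, In/k/M/q, In/k/M/r, In/f/L/q, In/f/L/r, In/f/M/q, In/f/M/r, Out/h/L/q, Out/h/L/r, Out/h/M/q, Out/h/M/r, Out/k/L/q, Out/k/L/r, Out/k/M/q, Out/k/M/r, Out/f/L/q, Out/f/L/r, Out/f/M/q, Out/f/M/r. Columns: zB, zC, wB, wC, xB, xC.
{In/h/L/q, In/h/L/r} → row (-2,4) (-1,0) (1,1) (1,1) (-1,0) (-1,0)
{In/h/M/q, In/h/M/r} → row (-2,0) (1,4) (1,1) (1,1) (-1,0) (-1,0)
{In/k/L/q, In/k/L/r} → row (-2,4) (-1,0) (1,1) (1,1) (4,-2) (4,-2)
{In/k/M/q, In/k/M/r} → row (-2,0) (1,4) (1,1) (1,1) (4,-2) (4,-2)
{In/f/L/q, In/f/L/r} → row (-2,4) (-1,0) (1,1) (1,1) (-2,4) (-2,4)
{In/f/M/q, In/f/M/r} → row (-2,0) (1,4) (1,1) (1,1) (-2,4) (-2,4)
{Out/h/L/q} → row (-2,4) (-1,0) (-2,-2) (-2,-2) (-1,0) (-1,0)
{Out/h/L/r} → row (-2,4) (-1,0) (2,3) (2,3) (-1,0) (-1,0)
{Out/h/M/q} → row (-2,0) (1,4) (-2,-2) (-2,-2) (-1,0) (-1,0)
{Out/h/M/r} → row (-2,0) (1,4) (2,3) (2,3) (-1,0) (-1,0)
{Out/k/L/q} → row (-2,4) (-1,0) (-2,-2) (-2,-2) (4,-2) (4,-2)
{Out/k/L/r} → row (-2,4) (-1,0) (2,3) (2,3) (4,-2) (4,-2)
{Out/k/M/q} → row (-2,0) (1,4) (-2,-2) (-2,-2) (4,-2) (4,-2)
{Out/k/M/r} → row (-2,0) (1,4) (2,3) (2,3) (4,-2) (4,-2)
{Out/f/L/q} → row (-2,4) (-1,0) (-2,-2) (-2,-2) (-2,4) (-2,4)
{Out/f/L/r} → row (-2,4) (-1,0) (2,3) (2,3) (-2,4) (-2,4)
{Out/f/M/q} → row (-2,0) (1,4) (-2,-2) (-2,-2) (-2,4) (-2,4)
{Out/f/M/r} → row (-2,0) (1,4) (2,3) (2,3) (-2,4) (-2,4)
That's 18 distinct rows out of 24 strategies.

18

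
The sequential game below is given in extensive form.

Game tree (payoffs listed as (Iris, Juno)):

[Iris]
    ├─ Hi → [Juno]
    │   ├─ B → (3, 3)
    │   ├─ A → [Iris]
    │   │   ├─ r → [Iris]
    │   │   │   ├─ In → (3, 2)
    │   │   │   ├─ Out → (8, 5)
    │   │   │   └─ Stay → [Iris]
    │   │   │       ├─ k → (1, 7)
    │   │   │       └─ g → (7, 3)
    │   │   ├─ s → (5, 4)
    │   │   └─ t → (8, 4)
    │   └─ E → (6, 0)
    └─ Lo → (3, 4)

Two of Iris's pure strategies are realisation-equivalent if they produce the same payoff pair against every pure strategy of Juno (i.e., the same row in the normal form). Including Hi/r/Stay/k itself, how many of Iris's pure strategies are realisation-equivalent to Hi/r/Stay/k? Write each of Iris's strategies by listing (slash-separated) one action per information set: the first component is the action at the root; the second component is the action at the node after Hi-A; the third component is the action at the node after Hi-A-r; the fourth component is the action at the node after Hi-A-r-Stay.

Row for Hi/r/Stay/k (columns B, A, E): (3,3) (1,7) (6,0).
Every one of Iris's information sets is on the play path for some reply by Juno when Iris follows Hi/r/Stay/k.
Changing the action at any of them therefore changes at least one column, so only Hi/r/Stay/k itself gives this row.

1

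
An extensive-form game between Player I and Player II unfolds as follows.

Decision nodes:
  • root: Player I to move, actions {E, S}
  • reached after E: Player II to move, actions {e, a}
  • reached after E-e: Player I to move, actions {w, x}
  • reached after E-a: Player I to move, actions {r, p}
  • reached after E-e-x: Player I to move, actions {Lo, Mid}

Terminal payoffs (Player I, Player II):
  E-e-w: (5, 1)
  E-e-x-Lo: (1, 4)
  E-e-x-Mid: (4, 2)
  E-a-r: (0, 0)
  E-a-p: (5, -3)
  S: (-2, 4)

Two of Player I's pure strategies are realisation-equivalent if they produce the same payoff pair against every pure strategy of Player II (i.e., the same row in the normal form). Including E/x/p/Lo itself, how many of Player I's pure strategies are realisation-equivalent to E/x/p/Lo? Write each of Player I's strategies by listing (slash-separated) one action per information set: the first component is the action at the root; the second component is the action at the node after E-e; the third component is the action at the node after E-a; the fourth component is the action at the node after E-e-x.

1

Row for E/x/p/Lo (columns e, a): (1,4) (5,-3).
Every one of Player I's information sets is on the play path for some reply by Player II when Player I follows E/x/p/Lo.
Changing the action at any of them therefore changes at least one column, so only E/x/p/Lo itself gives this row.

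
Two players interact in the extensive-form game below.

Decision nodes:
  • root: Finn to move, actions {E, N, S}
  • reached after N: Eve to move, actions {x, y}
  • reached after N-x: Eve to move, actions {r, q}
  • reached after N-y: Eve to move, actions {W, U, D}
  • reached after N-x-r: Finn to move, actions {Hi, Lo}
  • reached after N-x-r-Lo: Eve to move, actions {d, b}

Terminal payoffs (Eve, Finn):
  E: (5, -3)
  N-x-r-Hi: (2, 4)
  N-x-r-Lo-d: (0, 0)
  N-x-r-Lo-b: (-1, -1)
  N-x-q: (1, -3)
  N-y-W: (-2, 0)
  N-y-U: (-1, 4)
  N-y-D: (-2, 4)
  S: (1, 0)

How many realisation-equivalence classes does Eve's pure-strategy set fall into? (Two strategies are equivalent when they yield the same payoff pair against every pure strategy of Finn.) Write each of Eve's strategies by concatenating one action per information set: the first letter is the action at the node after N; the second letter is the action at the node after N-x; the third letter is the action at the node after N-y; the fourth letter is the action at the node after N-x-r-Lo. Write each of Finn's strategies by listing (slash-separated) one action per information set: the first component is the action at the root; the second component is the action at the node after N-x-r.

6

Eve has 24 pure strategies: xrWd, xrWb, xrUd, xrUb, xrDd, xrDb, xqWd, xqWb, xqUd, xqUb, xqDd, xqDb, yrWd, yrWb, yrUd, yrUb, yrDd, yrDb, yqWd, yqWb, yqUd, yqUb, yqDd, yqDb. Columns: E/Hi, E/Lo, N/Hi, N/Lo, S/Hi, S/Lo.
{xrWd, xrUd, xrDd} → row (5,-3) (5,-3) (2,4) (0,0) (1,0) (1,0)
{xrWb, xrUb, xrDb} → row (5,-3) (5,-3) (2,4) (-1,-1) (1,0) (1,0)
{xqWd, xqWb, xqUd, xqUb, xqDd, xqDb} → row (5,-3) (5,-3) (1,-3) (1,-3) (1,0) (1,0)
{yrWd, yrWb, yqWd, yqWb} → row (5,-3) (5,-3) (-2,0) (-2,0) (1,0) (1,0)
{yrUd, yrUb, yqUd, yqUb} → row (5,-3) (5,-3) (-1,4) (-1,4) (1,0) (1,0)
{yrDd, yrDb, yqDd, yqDb} → row (5,-3) (5,-3) (-2,4) (-2,4) (1,0) (1,0)
That's 6 distinct rows out of 24 strategies.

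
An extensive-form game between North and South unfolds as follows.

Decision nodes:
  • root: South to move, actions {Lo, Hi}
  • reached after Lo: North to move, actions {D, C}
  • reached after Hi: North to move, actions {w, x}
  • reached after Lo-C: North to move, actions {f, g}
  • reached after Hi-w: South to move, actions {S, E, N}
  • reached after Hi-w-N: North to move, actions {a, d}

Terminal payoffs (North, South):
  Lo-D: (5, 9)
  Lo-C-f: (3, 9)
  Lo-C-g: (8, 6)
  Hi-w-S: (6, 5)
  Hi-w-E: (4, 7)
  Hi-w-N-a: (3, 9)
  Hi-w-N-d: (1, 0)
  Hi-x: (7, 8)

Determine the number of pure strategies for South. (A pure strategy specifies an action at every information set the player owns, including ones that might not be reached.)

6

South owns the root with actions {Lo, Hi} — two choices.
South owns the node after Hi-w with actions {S, E, N} — three choices.
A pure strategy fixes one action at each information set independently, so the count is the product 2 × 3 = 6.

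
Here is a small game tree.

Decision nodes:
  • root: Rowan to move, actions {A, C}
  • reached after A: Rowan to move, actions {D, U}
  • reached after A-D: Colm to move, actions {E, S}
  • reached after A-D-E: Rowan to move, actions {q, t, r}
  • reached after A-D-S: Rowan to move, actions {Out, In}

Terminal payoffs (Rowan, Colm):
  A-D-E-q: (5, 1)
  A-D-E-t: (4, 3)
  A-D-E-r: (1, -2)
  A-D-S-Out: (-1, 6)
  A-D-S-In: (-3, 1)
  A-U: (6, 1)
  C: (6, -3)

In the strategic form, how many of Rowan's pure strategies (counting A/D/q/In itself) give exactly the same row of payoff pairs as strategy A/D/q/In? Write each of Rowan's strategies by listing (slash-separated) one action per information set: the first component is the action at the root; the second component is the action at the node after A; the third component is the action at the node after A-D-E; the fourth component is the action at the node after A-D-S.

Row for A/D/q/In (columns E, S): (5,1) (-3,1).
Every one of Rowan's information sets is on the play path for some reply by Colm when Rowan follows A/D/q/In.
Changing the action at any of them therefore changes at least one column, so only A/D/q/In itself gives this row.

1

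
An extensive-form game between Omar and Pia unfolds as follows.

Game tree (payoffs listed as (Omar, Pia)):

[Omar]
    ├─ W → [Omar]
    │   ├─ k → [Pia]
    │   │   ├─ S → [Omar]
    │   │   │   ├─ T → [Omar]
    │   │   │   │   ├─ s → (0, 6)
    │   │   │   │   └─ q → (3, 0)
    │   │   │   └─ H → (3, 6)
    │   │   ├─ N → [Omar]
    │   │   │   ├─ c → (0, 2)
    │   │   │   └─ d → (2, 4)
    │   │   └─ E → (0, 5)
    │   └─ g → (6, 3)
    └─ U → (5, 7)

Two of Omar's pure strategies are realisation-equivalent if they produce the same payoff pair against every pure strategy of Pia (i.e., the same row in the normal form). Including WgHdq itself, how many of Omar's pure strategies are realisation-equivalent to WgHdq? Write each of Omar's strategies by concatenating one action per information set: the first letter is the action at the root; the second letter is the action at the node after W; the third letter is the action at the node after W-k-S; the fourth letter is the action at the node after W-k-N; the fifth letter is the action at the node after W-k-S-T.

Row for WgHdq (columns S, N, E): (6,3) (6,3) (6,3).
Under WgHdq, Omar's choice at the node after W-k-S and at the node after W-k-N and at the node after W-k-S-T can never be reached regardless of what Pia does, so varying those choices leaves every outcome unchanged.
Holding the reachable choices fixed and varying the unreachable ones freely already gives 2 × 2 × 2 = 8 equivalent strategies.
No other strategy reproduces this row, so those 8 are the full class: WgTcs, WgTcq, WgTds, WgTdq, WgHcs, WgHcq, WgHds, WgHdq.

8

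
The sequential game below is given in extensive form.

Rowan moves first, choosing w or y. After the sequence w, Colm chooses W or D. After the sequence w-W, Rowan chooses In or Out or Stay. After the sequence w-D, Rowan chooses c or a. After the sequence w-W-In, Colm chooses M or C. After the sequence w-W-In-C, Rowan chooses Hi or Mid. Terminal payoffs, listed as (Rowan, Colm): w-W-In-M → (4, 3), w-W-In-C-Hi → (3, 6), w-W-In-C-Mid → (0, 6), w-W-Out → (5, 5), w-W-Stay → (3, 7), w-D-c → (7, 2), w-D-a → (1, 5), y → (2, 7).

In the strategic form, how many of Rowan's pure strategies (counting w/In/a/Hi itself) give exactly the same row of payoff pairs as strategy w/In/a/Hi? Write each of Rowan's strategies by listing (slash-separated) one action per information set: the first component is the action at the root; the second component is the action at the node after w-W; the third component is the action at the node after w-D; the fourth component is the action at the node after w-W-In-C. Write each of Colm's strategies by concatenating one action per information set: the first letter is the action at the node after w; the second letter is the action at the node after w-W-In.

Row for w/In/a/Hi (columns WM, WC, DM, DC): (4,3) (3,6) (1,5) (1,5).
Every one of Rowan's information sets is on the play path for some reply by Colm when Rowan follows w/In/a/Hi.
Changing the action at any of them therefore changes at least one column, so only w/In/a/Hi itself gives this row.

1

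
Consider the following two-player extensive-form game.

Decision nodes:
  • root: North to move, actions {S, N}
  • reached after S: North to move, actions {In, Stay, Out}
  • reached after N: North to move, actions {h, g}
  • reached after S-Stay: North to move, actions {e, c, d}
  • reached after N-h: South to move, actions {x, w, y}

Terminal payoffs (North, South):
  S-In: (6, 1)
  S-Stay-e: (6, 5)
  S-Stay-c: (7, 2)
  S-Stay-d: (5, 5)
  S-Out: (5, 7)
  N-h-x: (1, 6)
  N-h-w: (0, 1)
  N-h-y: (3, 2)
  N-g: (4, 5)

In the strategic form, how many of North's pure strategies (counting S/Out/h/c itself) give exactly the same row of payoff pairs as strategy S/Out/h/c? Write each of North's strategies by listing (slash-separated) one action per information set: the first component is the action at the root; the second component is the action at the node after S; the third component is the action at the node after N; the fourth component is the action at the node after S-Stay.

Row for S/Out/h/c (columns x, w, y): (5,7) (5,7) (5,7).
Under S/Out/h/c, North's choice at the node after N and at the node after S-Stay can never be reached regardless of what South does, so varying those choices leaves every outcome unchanged.
Holding the reachable choices fixed and varying the unreachable ones freely already gives 2 × 3 = 6 equivalent strategies.
No other strategy reproduces this row, so those 6 are the full class: S/Out/h/e, S/Out/h/c, S/Out/h/d, S/Out/g/e, S/Out/g/c, S/Out/g/d.

6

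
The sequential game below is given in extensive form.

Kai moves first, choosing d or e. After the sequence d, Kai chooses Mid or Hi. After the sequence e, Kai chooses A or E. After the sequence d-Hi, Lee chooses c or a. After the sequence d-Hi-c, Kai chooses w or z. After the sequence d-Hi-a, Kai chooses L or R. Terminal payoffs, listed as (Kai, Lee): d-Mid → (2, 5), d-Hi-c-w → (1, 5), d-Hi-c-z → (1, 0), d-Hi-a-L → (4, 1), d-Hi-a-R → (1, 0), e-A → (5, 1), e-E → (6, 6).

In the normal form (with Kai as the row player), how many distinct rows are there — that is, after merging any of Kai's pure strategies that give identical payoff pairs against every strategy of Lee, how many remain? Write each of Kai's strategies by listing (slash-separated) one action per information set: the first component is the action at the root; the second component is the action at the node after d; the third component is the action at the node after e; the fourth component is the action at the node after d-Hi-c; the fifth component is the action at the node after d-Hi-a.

7

Kai has 32 pure strategies: d/Mid/A/w/L, d/Mid/A/w/R, d/Mid/A/z/L, d/Mid/A/z/R, d/Mid/E/w/L, d/Mid/E/w/R, d/Mid/E/z/L, d/Mid/E/z/R, d/Hi/A/w/L, d/Hi/A/w/R, d/Hi/A/z/L, d/Hi/A/z/R, d/Hi/E/w/L, d/Hi/E/w/R, d/Hi/E/z/L, d/Hi/E/z/R, e/Mid/A/w/L, e/Mid/A/w/R, e/Mid/A/z/L, e/Mid/A/z/R, e/Mid/E/w/L, e/Mid/E/w/R, e/Mid/E/z/L, e/Mid/E/z/R, e/Hi/A/w/L, e/Hi/A/w/R, e/Hi/A/z/L, e/Hi/A/z/R, e/Hi/E/w/L, e/Hi/E/w/R, e/Hi/E/z/L, e/Hi/E/z/R. Columns: c, a.
{d/Mid/A/w/L, d/Mid/A/w/R, d/Mid/A/z/L, d/Mid/A/z/R, d/Mid/E/w/L, d/Mid/E/w/R, d/Mid/E/z/L, d/Mid/E/z/R} → row (2,5) (2,5)
{d/Hi/A/w/L, d/Hi/E/w/L} → row (1,5) (4,1)
{d/Hi/A/w/R, d/Hi/E/w/R} → row (1,5) (1,0)
{d/Hi/A/z/L, d/Hi/E/z/L} → row (1,0) (4,1)
{d/Hi/A/z/R, d/Hi/E/z/R} → row (1,0) (1,0)
{e/Mid/A/w/L, e/Mid/A/w/R, e/Mid/A/z/L, e/Mid/A/z/R, e/Hi/A/w/L, e/Hi/A/w/R, e/Hi/A/z/L, e/Hi/A/z/R} → row (5,1) (5,1)
{e/Mid/E/w/L, e/Mid/E/w/R, e/Mid/E/z/L, e/Mid/E/z/R, e/Hi/E/w/L, e/Hi/E/w/R, e/Hi/E/z/L, e/Hi/E/z/R} → row (6,6) (6,6)
That's 7 distinct rows out of 32 strategies.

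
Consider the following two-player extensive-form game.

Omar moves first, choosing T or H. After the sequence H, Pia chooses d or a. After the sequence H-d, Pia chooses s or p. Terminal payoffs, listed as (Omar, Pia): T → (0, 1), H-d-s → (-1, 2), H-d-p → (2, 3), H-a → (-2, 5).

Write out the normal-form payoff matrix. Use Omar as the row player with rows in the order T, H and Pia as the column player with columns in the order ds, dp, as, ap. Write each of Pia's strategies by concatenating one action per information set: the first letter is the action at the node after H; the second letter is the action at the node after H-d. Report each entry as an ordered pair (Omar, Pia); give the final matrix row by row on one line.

T: (0,1) (0,1) (0,1) (0,1) | H: (-1,2) (2,3) (-2,5) (-2,5)

Row T: ds→(0,1), dp→(0,1), as→(0,1), ap→(0,1)
Row H: ds→(-1,2), dp→(2,3), as→(-2,5), ap→(-2,5)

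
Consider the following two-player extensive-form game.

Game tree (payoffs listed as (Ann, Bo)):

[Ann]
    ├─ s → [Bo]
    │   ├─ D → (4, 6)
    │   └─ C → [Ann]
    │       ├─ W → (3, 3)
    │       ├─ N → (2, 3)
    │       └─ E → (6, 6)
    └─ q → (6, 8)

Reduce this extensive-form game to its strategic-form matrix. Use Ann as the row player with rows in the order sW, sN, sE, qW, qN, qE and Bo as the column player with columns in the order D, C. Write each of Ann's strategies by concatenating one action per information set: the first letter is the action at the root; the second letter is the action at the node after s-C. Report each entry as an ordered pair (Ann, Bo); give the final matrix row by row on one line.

sW: (4,6) (3,3) | sN: (4,6) (2,3) | sE: (4,6) (6,6) | qW: (6,8) (6,8) | qN: (6,8) (6,8) | qE: (6,8) (6,8)

Row sW: D→(4,6), C→(3,3)
Row sN: D→(4,6), C→(2,3)
Row sE: D→(4,6), C→(6,6)
Row qW: D→(6,8), C→(6,8)
Row qN: D→(6,8), C→(6,8)
Row qE: D→(6,8), C→(6,8)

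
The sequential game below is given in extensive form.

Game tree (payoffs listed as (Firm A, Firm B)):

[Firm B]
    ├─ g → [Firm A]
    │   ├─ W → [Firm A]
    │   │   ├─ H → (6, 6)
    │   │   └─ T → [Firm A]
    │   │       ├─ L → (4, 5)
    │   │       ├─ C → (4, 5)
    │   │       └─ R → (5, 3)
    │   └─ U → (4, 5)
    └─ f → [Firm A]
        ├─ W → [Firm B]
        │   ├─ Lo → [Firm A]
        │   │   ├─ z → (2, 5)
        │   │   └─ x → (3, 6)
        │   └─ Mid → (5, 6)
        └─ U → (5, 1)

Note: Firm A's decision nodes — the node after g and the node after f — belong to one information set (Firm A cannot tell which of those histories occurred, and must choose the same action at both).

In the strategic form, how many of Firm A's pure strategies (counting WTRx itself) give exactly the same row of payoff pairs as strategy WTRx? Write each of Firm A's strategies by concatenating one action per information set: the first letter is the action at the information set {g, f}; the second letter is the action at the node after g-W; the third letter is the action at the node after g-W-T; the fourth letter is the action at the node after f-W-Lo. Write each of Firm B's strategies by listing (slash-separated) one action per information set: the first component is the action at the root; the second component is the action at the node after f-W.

1

Row for WTRx (columns g/Lo, g/Mid, f/Lo, f/Mid): (5,3) (5,3) (3,6) (5,6).
Every one of Firm A's information sets is on the play path for some reply by Firm B when Firm A follows WTRx.
Changing the action at any of them therefore changes at least one column, so only WTRx itself gives this row.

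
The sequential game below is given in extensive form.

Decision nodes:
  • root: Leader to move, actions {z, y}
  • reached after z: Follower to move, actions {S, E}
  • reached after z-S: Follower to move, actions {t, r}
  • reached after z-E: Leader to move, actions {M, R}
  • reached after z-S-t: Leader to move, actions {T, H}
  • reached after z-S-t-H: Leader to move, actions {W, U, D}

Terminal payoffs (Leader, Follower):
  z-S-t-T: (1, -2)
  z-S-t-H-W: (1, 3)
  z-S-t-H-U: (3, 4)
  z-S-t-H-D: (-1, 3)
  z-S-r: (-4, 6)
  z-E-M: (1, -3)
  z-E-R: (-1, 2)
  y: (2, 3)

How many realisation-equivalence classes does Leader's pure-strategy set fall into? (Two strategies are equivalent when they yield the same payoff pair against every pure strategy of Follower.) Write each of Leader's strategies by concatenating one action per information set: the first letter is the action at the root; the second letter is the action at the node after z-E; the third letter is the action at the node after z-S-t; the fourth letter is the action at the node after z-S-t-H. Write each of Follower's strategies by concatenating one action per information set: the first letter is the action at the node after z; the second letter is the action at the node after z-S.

Leader has 24 pure strategies: zMTW, zMTU, zMTD, zMHW, zMHU, zMHD, zRTW, zRTU, zRTD, zRHW, zRHU, zRHD, yMTW, yMTU, yMTD, yMHW, yMHU, yMHD, yRTW, yRTU, yRTD, yRHW, yRHU, yRHD. Columns: St, Sr, Et, Er.
{zMTW, zMTU, zMTD} → row (1,-2) (-4,6) (1,-3) (1,-3)
{zMHW} → row (1,3) (-4,6) (1,-3) (1,-3)
{zMHU} → row (3,4) (-4,6) (1,-3) (1,-3)
{zMHD} → row (-1,3) (-4,6) (1,-3) (1,-3)
{zRTW, zRTU, zRTD} → row (1,-2) (-4,6) (-1,2) (-1,2)
{zRHW} → row (1,3) (-4,6) (-1,2) (-1,2)
{zRHU} → row (3,4) (-4,6) (-1,2) (-1,2)
{zRHD} → row (-1,3) (-4,6) (-1,2) (-1,2)
{yMTW, yMTU, yMTD, yMHW, yMHU, yMHD, yRTW, yRTU, yRTD, yRHW, yRHU, yRHD} → row (2,3) (2,3) (2,3) (2,3)
That's 9 distinct rows out of 24 strategies.

9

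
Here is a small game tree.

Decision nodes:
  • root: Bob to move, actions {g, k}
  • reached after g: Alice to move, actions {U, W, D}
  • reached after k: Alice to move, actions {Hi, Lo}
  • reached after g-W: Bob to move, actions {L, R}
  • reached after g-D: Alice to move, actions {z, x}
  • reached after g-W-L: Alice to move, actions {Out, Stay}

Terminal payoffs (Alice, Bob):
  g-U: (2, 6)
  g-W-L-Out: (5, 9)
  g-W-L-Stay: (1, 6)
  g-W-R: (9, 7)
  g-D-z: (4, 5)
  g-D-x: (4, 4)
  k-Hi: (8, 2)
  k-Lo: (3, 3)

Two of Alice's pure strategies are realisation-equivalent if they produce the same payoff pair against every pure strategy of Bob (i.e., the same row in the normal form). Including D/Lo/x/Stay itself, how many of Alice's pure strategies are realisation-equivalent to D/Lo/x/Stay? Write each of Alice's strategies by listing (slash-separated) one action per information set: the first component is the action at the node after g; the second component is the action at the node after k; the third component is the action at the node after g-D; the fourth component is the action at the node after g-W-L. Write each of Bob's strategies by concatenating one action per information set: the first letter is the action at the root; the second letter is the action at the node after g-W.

Row for D/Lo/x/Stay (columns gL, gR, kL, kR): (4,4) (4,4) (3,3) (3,3).
Under D/Lo/x/Stay, Alice's choice at the node after g-W-L can never be reached regardless of what Bob does, so varying those choices leaves every outcome unchanged.
Holding the reachable choices fixed and varying the unreachable one freely already gives 2 equivalent strategies.
No other strategy reproduces this row, so those 2 are the full class: D/Lo/x/Out, D/Lo/x/Stay.

2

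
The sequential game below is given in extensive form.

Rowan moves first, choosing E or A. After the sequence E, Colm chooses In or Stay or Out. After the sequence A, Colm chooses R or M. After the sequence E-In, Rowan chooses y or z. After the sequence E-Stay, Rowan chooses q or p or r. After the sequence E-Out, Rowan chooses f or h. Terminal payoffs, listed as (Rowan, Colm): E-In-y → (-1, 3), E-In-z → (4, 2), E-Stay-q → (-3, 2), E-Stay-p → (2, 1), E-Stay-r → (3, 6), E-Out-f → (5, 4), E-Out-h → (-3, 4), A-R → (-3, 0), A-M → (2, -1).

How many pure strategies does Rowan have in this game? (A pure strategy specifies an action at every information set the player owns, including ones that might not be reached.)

Rowan owns the root with actions {E, A} — two choices.
Rowan owns the node after E-In with actions {y, z} — two choices.
Rowan owns the node after E-Stay with actions {q, p, r} — three choices.
Rowan owns the node after E-Out with actions {f, h} — two choices.
A pure strategy fixes one action at each information set independently, so the count is the product 2 × 2 × 3 × 2 = 24.

24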